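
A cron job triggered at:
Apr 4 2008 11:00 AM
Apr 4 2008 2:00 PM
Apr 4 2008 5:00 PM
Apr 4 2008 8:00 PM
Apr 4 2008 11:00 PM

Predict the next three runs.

Apr 5 2008 2:00 AM, Apr 5 2008 5:00 AM, Apr 5 2008 8:00 AM

The interval is a steady 3 hours (3, 3, 3, 3).
Apr 4 2008 11:00 PM + 3 h = Apr 5 2008 2:00 AM.
Apr 5 2008 2:00 AM + 3 h = Apr 5 2008 5:00 AM.
Apr 5 2008 5:00 AM + 3 h = Apr 5 2008 8:00 AM.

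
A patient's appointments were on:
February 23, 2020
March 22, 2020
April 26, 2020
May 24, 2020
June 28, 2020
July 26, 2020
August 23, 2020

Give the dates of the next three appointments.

All dates are Sundays, 28, 35, 28, 35, 28, 28 days apart.
Specifically, the 4th Sunday of each month.
4th Sunday of September 2020: September 27, 2020.
4th Sunday of October 2020: October 25, 2020.
4th Sunday of November 2020: November 22, 2020.

September 27, 2020; October 25, 2020; November 22, 2020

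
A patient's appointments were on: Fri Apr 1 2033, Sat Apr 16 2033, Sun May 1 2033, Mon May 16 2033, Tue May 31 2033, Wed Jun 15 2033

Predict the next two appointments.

Gaps between consecutive events: 15, 15, 15, 15, 15 days — a constant 15-day interval.
Wed Jun 15 2033 + 15 days = Thu Jun 30 2033.
Thu Jun 30 2033 + 15 days = Fri Jul 15 2033.

Thu Jun 30 2033, Fri Jul 15 2033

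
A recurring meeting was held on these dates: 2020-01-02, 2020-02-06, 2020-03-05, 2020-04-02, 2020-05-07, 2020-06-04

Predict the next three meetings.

2020-07-02, 2020-08-06, 2020-09-03

All dates are Thursdays, 35, 28, 28, 35, 28 days apart.
Specifically, the 1st Thursday of each month.
July 2020 — 1st Thursday is 2020-07-02.
1st Thursday of August 2020: 2020-08-06.
September 2020 — 1st Thursday is 2020-09-03.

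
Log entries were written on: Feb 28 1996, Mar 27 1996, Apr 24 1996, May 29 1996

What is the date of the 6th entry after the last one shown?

Nov 27 1996

These are Wednesdays with 28, 28, 35-day gaps.
Each is the final Wednesday of its month — May 29 1996 is past the 28th, so '4th Wednesday' doesn't fit.
June 1996 ends with Wednesday Jun 26 1996.
Last Wednesday of July 1996: Jul 31 1996.
August 1996 ends with Wednesday Aug 28 1996.
Last Wednesday of September 1996: Sep 25 1996.
Last Wednesday of October 1996: Oct 30 1996.
November 1996 ends with Wednesday Nov 27 1996.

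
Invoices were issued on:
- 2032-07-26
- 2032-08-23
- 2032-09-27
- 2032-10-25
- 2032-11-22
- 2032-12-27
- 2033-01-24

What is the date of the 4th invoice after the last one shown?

2033-05-23

These are Mondays at 28- or 35-day spacing (28, 35, 28, 28, 35, 28).
The pattern: 4th Monday of the month.
February 2033 — 4th Monday is 2033-02-28.
March 2033 — 4th Monday is 2033-03-28.
April 2033 — 4th Monday is 2033-04-25.
May 2033 — 4th Monday is 2033-05-23.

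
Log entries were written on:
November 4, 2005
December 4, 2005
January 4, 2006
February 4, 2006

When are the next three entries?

Gaps: 30, 31, 31 days — not constant. Every event is on the 4th of the month.
Pattern: the 4th of each month.
March 2006: March 4, 2006.
Next: April 2006 → April 4, 2006.
Next: May 2006 → May 4, 2006.

March 4, 2006; April 4, 2006; May 4, 2006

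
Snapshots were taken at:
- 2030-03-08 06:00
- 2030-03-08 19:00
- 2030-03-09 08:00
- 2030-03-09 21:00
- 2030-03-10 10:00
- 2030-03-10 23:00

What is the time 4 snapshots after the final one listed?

2030-03-13 03:00

Spacing: 13, 13, 13, 13, 13 h — constant 13 h.
2030-03-10 23:00 + 13 h = 2030-03-11 12:00.
2030-03-11 12:00 + 13 h = 2030-03-12 01:00.
2030-03-12 01:00 + 13 h = 2030-03-12 14:00.
2030-03-12 14:00 + 13 h = 2030-03-13 03:00.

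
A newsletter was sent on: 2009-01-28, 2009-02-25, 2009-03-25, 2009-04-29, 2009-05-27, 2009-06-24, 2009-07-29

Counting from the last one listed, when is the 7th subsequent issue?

2010-02-24

Every date is a Wednesday; gaps 28, 28, 35, 28, 28, 35 days.
Each is the last Wednesday of its month (at least one falls on the 29th or later, ruling out '4th Wednesday').
August 2009 ends with Wednesday 2009-08-26.
September 2009 ends with Wednesday 2009-09-30.
October 2009 ends with Wednesday 2009-10-28.
November 2009 ends with Wednesday 2009-11-25.
December 2009 ends with Wednesday 2009-12-30.
January 2010 ends with Wednesday 2010-01-27.
February 2010 ends with Wednesday 2010-02-24.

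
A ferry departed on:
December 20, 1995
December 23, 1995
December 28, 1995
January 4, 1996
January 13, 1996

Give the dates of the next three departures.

January 24, 1996; February 6, 1996; February 21, 1996

Intervals are 3, 5, 7, 9 days — an arithmetic progression with common difference 2.
Next gap: 11 days. January 13, 1996 + 11 days = January 24, 1996.
Next gap: 13 days. January 24, 1996 + 13 days = February 6, 1996.
Next gap: 15 days. February 6, 1996 + 15 days = February 21, 1996.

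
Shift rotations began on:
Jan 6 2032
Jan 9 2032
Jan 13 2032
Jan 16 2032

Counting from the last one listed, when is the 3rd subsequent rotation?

Jan 27 2032

Gaps: 3, 4, 3 days — not constant, but cyclic with period 2.
The events fall on every Tuesday and Friday.
The following Tuesday is Jan 20 2032.
Next Friday: Jan 23 2032.
The following Tuesday is Jan 27 2032.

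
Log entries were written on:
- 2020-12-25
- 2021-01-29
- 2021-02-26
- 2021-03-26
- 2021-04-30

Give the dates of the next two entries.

These are Fridays with 35, 28, 28, 35-day gaps.
Each is the final Friday of its month — 2021-01-29 is past the 28th, so '4th Friday' doesn't fit.
May 2021 ends with Friday 2021-05-28.
June 2021 ends with Friday 2021-06-25.

2021-05-28, 2021-06-25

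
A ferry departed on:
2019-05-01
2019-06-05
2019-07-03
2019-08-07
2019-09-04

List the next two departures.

All dates are Wednesdays, 35, 28, 35, 28 days apart.
Specifically, the 1st Wednesday of each month.
October 2019 — 1st Wednesday is 2019-10-02.
November 2019 — 1st Wednesday is 2019-11-06.

2019-10-02, 2019-11-06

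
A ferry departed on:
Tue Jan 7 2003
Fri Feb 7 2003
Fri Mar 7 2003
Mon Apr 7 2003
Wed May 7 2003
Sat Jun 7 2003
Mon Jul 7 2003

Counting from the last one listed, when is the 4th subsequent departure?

Fri Nov 7 2003

The day-of-month is always 7 (31, 28, 31, 30, 31, 30 days between events).
So this recurs on the 7th of each month.
August 2003: Thu Aug 7 2003.
September 2003: Sun Sep 7 2003.
October 2003: Tue Oct 7 2003.
November 2003: Fri Nov 7 2003.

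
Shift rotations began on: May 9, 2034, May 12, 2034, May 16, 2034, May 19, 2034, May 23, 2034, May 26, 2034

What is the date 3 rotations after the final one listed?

June 6, 2034

Every event lands on a Tuesday or Friday (gaps cycle 3, 4, 3, 4, 3).
So the schedule is: every Tuesday and Friday.
Next Tuesday: May 30, 2034.
The following Friday is June 2, 2034.
The following Tuesday is June 6, 2034.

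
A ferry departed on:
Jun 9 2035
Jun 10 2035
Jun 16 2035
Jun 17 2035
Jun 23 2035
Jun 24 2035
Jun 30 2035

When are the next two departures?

Jul 1 2035, Jul 7 2035

The gap pattern 1, 6, 1, 6, 1, 6 repeats every 2 events.
These are the Saturdays and Sundays of each week.
The following Sunday is Jul 1 2035.
Next Saturday: Jul 7 2035.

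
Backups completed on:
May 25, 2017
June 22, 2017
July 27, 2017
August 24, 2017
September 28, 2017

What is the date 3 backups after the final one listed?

All dates are Thursdays, 28, 35, 28, 35 days apart.
Specifically, the 4th Thursday of each month.
October 2017 — 4th Thursday is October 26, 2017.
4th Thursday of November 2017: November 23, 2017.
4th Thursday of December 2017: December 28, 2017.

December 28, 2017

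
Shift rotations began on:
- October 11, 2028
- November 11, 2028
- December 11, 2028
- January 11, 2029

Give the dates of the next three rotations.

February 11, 2029; March 11, 2029; April 11, 2029

The day-of-month is always 11 (31, 30, 31 days between events).
So this recurs on the 11th of each month.
Next: February 2029 → February 11, 2029.
Next: March 2029 → March 11, 2029.
Next: April 2029 → April 11, 2029.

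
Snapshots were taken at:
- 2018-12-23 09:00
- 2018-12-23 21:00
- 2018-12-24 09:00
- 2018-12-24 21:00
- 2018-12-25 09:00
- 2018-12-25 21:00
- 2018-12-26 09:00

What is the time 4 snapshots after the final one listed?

2018-12-28 09:00

Gaps: 12, 12, 12, 12, 12, 12 hours — each event is 12 hours after the previous one.
2018-12-26 09:00 + 12 h = 2018-12-26 21:00.
2018-12-26 21:00 + 12 h = 2018-12-27 09:00.
2018-12-27 09:00 + 12 h = 2018-12-27 21:00.
2018-12-27 21:00 + 12 h = 2018-12-28 09:00.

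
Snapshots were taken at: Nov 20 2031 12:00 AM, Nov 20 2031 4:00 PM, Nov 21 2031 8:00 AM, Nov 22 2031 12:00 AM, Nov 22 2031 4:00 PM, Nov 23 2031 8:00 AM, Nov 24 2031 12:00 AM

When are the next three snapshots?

Nov 24 2031 4:00 PM, Nov 25 2031 8:00 AM, Nov 26 2031 12:00 AM

Gaps: 16, 16, 16, 16, 16, 16 hours — each event is 16 hours after the previous one.
Nov 24 2031 12:00 AM + 16 h = Nov 24 2031 4:00 PM.
Nov 24 2031 4:00 PM + 16 h = Nov 25 2031 8:00 AM.
Nov 25 2031 8:00 AM + 16 h = Nov 26 2031 12:00 AM.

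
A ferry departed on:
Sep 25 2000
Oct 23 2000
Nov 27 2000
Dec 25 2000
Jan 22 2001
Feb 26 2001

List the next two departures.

Gaps: 28, 35, 28, 28, 35 days — a mix of 28 and 35. Every date is a Monday.
Each is the 4th Monday of its month.
4th Monday of March 2001: Mar 26 2001.
April 2001 — 4th Monday is Apr 23 2001.

Mar 26 2001, Apr 23 2001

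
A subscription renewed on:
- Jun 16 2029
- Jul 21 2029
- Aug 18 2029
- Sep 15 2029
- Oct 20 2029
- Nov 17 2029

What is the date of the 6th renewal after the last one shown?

May 18 2030

Gaps: 35, 28, 28, 35, 28 days — a mix of 28 and 35. Every date is a Saturday.
Each is the 3rd Saturday of its month.
3rd Saturday of December 2029: Dec 15 2029.
January 2030 — 3rd Saturday is Jan 19 2030.
3rd Saturday of February 2030: Feb 16 2030.
3rd Saturday of March 2030: Mar 16 2030.
April 2030 — 3rd Saturday is Apr 20 2030.
3rd Saturday of May 2030: May 18 2030.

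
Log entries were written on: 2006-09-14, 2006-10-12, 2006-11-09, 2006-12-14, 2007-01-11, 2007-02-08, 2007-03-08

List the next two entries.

2007-04-12, 2007-05-10

All dates are Thursdays, 28, 28, 35, 28, 28, 28 days apart.
Specifically, the 2nd Thursday of each month.
April 2007 — 2nd Thursday is 2007-04-12.
May 2007 — 2nd Thursday is 2007-05-10.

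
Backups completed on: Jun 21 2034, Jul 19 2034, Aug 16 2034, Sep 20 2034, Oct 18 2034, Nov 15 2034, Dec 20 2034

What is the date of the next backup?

Gaps: 28, 28, 35, 28, 28, 35 days — a mix of 28 and 35. Every date is a Wednesday.
Each is the 3rd Wednesday of its month.
3rd Wednesday of January 2035: Jan 17 2035.

Jan 17 2035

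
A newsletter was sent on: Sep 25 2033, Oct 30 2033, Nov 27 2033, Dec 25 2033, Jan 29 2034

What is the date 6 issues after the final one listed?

Jul 30 2034

All Sundays; the gaps (35, 28, 28, 35) vary with month length.
This is the last Sunday of each month.
February 2034 ends with Sunday Feb 26 2034.
March 2034 ends with Sunday Mar 26 2034.
Last Sunday of April 2034: Apr 30 2034.
Last Sunday of May 2034: May 28 2034.
June 2034 ends with Sunday Jun 25 2034.
Last Sunday of July 2034: Jul 30 2034.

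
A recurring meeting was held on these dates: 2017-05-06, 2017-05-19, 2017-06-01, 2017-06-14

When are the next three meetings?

2017-06-27, 2017-07-10, 2017-07-23

The spacing is 13, 13, 13 days — always 13 days.
2017-06-14 + 13 days = 2017-06-27.
2017-06-27 + 13 days = 2017-07-10.
2017-07-10 + 13 days = 2017-07-23.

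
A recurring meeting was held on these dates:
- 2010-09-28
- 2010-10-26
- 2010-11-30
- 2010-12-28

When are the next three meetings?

2011-01-25, 2011-02-22, 2011-03-29

These are Tuesdays with 28, 35, 28-day gaps.
Each is the final Tuesday of its month — 2010-11-30 is past the 28th, so '4th Tuesday' doesn't fit.
January 2011 ends with Tuesday 2011-01-25.
February 2011 ends with Tuesday 2011-02-22.
March 2011 ends with Tuesday 2011-03-29.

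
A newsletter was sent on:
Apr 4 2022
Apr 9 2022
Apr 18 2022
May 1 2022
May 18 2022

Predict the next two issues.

Gaps: 5, 9, 13, 17 days — each gap is 4 larger than the previous one.
Next gap: 21 days. May 18 2022 + 21 days = Jun 8 2022.
Next gap: 25 days. Jun 8 2022 + 25 days = Jul 3 2022.

Jun 8 2022, Jul 3 2022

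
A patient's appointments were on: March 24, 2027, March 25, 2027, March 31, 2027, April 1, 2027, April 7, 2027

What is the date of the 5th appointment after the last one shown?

Gaps: 1, 6, 1, 6 days — not constant, but cyclic with period 2.
The events fall on every Wednesday and Thursday.
The following Thursday is April 8, 2027.
Next Wednesday: April 14, 2027.
Next Thursday: April 15, 2027.
Next Wednesday: April 21, 2027.
The following Thursday is April 22, 2027.

April 22, 2027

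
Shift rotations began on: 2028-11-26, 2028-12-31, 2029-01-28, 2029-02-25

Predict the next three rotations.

2029-03-25, 2029-04-29, 2029-05-27

Every date is a Sunday; gaps 35, 28, 28 days.
Each is the last Sunday of its month (at least one falls on the 29th or later, ruling out '4th Sunday').
March 2029 ends with Sunday 2029-03-25.
Last Sunday of April 2029: 2029-04-29.
Last Sunday of May 2029: 2029-05-27.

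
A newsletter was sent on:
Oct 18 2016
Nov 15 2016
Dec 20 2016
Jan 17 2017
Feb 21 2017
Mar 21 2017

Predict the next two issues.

Apr 18 2017, May 16 2017

All dates are Tuesdays, 28, 35, 28, 35, 28 days apart.
Specifically, the 3rd Tuesday of each month.
April 2017 — 3rd Tuesday is Apr 18 2017.
3rd Tuesday of May 2017: May 16 2017.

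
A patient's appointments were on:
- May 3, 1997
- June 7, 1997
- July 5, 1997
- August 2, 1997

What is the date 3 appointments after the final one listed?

These are Saturdays at 28- or 35-day spacing (35, 28, 28).
The pattern: 1st Saturday of the month.
September 1997 — 1st Saturday is September 6, 1997.
1st Saturday of October 1997: October 4, 1997.
November 1997 — 1st Saturday is November 1, 1997.

November 1, 1997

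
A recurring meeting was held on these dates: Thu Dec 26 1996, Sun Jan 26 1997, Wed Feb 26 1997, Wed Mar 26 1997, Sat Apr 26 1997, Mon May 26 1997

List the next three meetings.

Thu Jun 26 1997, Sat Jul 26 1997, Tue Aug 26 1997

Each date is the 26th; the gaps (31, 31, 28, 31, 30) track the month lengths.
The rule is the 26th of each month.
June 1997: Thu Jun 26 1997.
Next: July 1997 → Sat Jul 26 1997.
Next: August 1997 → Tue Aug 26 1997.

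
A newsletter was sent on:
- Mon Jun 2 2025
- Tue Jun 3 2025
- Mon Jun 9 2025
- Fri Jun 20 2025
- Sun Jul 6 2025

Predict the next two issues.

Intervals are 1, 6, 11, 16 days — an arithmetic progression with common difference 5.
Next gap: 21 days. Sun Jul 6 2025 + 21 days = Sun Jul 27 2025.
Next gap: 26 days. Sun Jul 27 2025 + 26 days = Fri Aug 22 2025.

Sun Jul 27 2025, Fri Aug 22 2025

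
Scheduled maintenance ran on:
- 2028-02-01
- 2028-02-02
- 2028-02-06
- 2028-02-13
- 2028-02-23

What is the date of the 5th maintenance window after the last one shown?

2028-05-28

Gaps: 1, 4, 7, 10 days — each gap is 3 larger than the previous one.
Next gap: 13 days. 2028-02-23 + 13 days = 2028-03-07.
Next gap: 16 days. 2028-03-07 + 16 days = 2028-03-23.
Next gap: 19 days. 2028-03-23 + 19 days = 2028-04-11.
Next gap: 22 days. 2028-04-11 + 22 days = 2028-05-03.
Next gap: 25 days. 2028-05-03 + 25 days = 2028-05-28.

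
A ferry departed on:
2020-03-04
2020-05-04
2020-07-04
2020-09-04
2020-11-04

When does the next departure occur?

Gaps: 61, 61, 62, 61 days — not constant. Every event is on the 4th of the month.
Pattern: the 4th of every 2 months.
Next: January 2021 → 2021-01-04.

2021-01-04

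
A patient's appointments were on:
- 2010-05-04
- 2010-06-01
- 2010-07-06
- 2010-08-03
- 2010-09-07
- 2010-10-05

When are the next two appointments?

Gaps: 28, 35, 28, 35, 28 days — a mix of 28 and 35. Every date is a Tuesday.
Each is the 1st Tuesday of its month.
November 2010 — 1st Tuesday is 2010-11-02.
1st Tuesday of December 2010: 2010-12-07.

2010-11-02, 2010-12-07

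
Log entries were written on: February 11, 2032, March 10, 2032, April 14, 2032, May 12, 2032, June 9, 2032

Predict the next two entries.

July 14, 2032; August 11, 2032

Gaps: 28, 35, 28, 28 days — a mix of 28 and 35. Every date is a Wednesday.
Each is the 2nd Wednesday of its month.
2nd Wednesday of July 2032: July 14, 2032.
August 2032 — 2nd Wednesday is August 11, 2032.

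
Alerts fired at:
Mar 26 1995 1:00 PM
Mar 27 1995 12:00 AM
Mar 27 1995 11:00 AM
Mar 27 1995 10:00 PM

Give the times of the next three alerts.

Mar 28 1995 9:00 AM, Mar 28 1995 8:00 PM, Mar 29 1995 7:00 AM

The interval is a steady 11 hours (11, 11, 11).
Mar 27 1995 10:00 PM + 11 h = Mar 28 1995 9:00 AM.
Mar 28 1995 9:00 AM + 11 h = Mar 28 1995 8:00 PM.
Mar 28 1995 8:00 PM + 11 h = Mar 29 1995 7:00 AM.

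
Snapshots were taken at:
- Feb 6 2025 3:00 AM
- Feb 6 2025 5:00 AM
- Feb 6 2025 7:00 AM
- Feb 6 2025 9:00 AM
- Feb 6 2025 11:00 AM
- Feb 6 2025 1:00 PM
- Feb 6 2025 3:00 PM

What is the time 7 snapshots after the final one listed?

Feb 7 2025 5:00 AM

Spacing: 2, 2, 2, 2, 2, 2 h — constant 2 h.
Feb 6 2025 3:00 PM + 2 h = Feb 6 2025 5:00 PM.
Feb 6 2025 5:00 PM + 2 h = Feb 6 2025 7:00 PM.
Feb 6 2025 7:00 PM + 2 h = Feb 6 2025 9:00 PM.
Feb 6 2025 9:00 PM + 2 h = Feb 6 2025 11:00 PM.
Feb 6 2025 11:00 PM + 2 h = Feb 7 2025 1:00 AM.
Feb 7 2025 1:00 AM + 2 h = Feb 7 2025 3:00 AM.
Feb 7 2025 3:00 AM + 2 h = Feb 7 2025 5:00 AM.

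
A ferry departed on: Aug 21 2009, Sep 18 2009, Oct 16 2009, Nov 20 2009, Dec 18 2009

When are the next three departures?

Gaps: 28, 28, 35, 28 days — a mix of 28 and 35. Every date is a Friday.
Each is the 3rd Friday of its month.
3rd Friday of January 2010: Jan 15 2010.
3rd Friday of February 2010: Feb 19 2010.
March 2010 — 3rd Friday is Mar 19 2010.

Jan 15 2010, Feb 19 2010, Mar 19 2010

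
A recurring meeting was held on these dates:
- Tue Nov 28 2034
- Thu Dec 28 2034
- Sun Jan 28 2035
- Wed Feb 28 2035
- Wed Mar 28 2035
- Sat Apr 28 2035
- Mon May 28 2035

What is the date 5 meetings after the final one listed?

Sun Oct 28 2035

The day-of-month is always 28 (30, 31, 31, 28, 31, 30 days between events).
So this recurs on the 28th of each month.
June 2035: Thu Jun 28 2035.
Next: July 2035 → Sat Jul 28 2035.
Next: August 2035 → Tue Aug 28 2035.
Next: September 2035 → Fri Sep 28 2035.
October 2035: Sun Oct 28 2035.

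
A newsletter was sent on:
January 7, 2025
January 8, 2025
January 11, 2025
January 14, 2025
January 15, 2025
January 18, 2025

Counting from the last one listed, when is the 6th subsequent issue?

February 1, 2025

Gaps: 1, 3, 3, 1, 3 days — not constant, but cyclic with period 3.
The events fall on every Tuesday, Wednesday and Saturday.
The following Tuesday is January 21, 2025.
Next Wednesday: January 22, 2025.
The following Saturday is January 25, 2025.
Next Tuesday: January 28, 2025.
The following Wednesday is January 29, 2025.
The following Saturday is February 1, 2025.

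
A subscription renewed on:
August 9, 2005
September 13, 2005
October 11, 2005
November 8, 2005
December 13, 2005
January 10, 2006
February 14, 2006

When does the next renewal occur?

March 14, 2006

These are Tuesdays at 28- or 35-day spacing (35, 28, 28, 35, 28, 35).
The pattern: 2nd Tuesday of the month.
March 2006 — 2nd Tuesday is March 14, 2006.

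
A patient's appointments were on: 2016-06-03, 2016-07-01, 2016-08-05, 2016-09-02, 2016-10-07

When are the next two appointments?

Gaps: 28, 35, 28, 35 days — a mix of 28 and 35. Every date is a Friday.
Each is the 1st Friday of its month.
November 2016 — 1st Friday is 2016-11-04.
December 2016 — 1st Friday is 2016-12-02.

2016-11-04, 2016-12-02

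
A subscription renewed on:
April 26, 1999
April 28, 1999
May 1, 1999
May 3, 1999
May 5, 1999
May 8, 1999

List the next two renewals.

May 10, 1999; May 12, 1999

Gaps: 2, 3, 2, 2, 3 days — not constant, but cyclic with period 3.
The events fall on every Monday, Wednesday and Saturday.
Next Monday: May 10, 1999.
Next Wednesday: May 12, 1999.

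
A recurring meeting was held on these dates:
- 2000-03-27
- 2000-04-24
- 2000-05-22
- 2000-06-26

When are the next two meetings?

2000-07-24, 2000-08-28

All dates are Mondays, 28, 28, 35 days apart.
Specifically, the 4th Monday of each month.
July 2000 — 4th Monday is 2000-07-24.
4th Monday of August 2000: 2000-08-28.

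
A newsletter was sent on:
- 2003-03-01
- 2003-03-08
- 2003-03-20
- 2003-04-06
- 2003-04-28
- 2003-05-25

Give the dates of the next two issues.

Gaps: 7, 12, 17, 22, 27 days — each gap is 5 larger than the previous one.
Next gap: 32 days. 2003-05-25 + 32 days = 2003-06-26.
Next gap: 37 days. 2003-06-26 + 37 days = 2003-08-02.

2003-06-26, 2003-08-02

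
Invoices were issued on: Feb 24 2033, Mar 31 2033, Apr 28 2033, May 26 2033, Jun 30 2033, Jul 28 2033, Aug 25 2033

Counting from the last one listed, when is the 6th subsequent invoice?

Every date is a Thursday; gaps 35, 28, 28, 35, 28, 28 days.
Each is the last Thursday of its month (at least one falls on the 29th or later, ruling out '4th Thursday').
September 2033 ends with Thursday Sep 29 2033.
October 2033 ends with Thursday Oct 27 2033.
Last Thursday of November 2033: Nov 24 2033.
December 2033 ends with Thursday Dec 29 2033.
January 2034 ends with Thursday Jan 26 2034.
Last Thursday of February 2034: Feb 23 2034.

Feb 23 2034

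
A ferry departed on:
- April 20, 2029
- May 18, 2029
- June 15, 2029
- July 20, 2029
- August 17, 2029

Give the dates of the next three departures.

September 21, 2029; October 19, 2029; November 16, 2029

These are Fridays at 28- or 35-day spacing (28, 28, 35, 28).
The pattern: 3rd Friday of the month.
3rd Friday of September 2029: September 21, 2029.
October 2029 — 3rd Friday is October 19, 2029.
3rd Friday of November 2029: November 16, 2029.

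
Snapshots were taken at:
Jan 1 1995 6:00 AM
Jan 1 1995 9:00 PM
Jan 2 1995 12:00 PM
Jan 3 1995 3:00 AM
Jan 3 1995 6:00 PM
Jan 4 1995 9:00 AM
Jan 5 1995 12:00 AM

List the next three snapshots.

Jan 5 1995 3:00 PM, Jan 6 1995 6:00 AM, Jan 6 1995 9:00 PM

The interval is a steady 15 hours (15, 15, 15, 15, 15, 15).
Jan 5 1995 12:00 AM + 15 h = Jan 5 1995 3:00 PM.
Jan 5 1995 3:00 PM + 15 h = Jan 6 1995 6:00 AM.
Jan 6 1995 6:00 AM + 15 h = Jan 6 1995 9:00 PM.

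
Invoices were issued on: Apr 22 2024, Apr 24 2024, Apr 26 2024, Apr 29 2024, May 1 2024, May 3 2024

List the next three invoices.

Every event lands on a Monday or Wednesday or Friday (gaps cycle 2, 2, 3, 2, 2).
So the schedule is: every Monday, Wednesday and Friday.
Next Monday: May 6 2024.
Next Wednesday: May 8 2024.
The following Friday is May 10 2024.

May 6 2024, May 8 2024, May 10 2024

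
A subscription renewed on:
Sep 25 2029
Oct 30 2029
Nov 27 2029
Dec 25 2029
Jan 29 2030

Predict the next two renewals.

Feb 26 2030, Mar 26 2030

All Tuesdays; the gaps (35, 28, 28, 35) vary with month length.
This is the last Tuesday of each month.
Last Tuesday of February 2030: Feb 26 2030.
Last Tuesday of March 2030: Mar 26 2030.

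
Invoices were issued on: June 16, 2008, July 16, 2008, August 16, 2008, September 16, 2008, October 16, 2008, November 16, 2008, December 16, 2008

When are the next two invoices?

January 16, 2009; February 16, 2009

Gaps: 30, 31, 31, 30, 31, 30 days — not constant. Every event is on the 16th of the month.
Pattern: the 16th of each month.
January 2009: January 16, 2009.
Next: February 2009 → February 16, 2009.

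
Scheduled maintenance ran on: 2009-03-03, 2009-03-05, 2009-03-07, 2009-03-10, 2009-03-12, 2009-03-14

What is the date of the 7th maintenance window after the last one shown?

Gaps: 2, 2, 3, 2, 2 days — not constant, but cyclic with period 3.
The events fall on every Tuesday, Thursday and Saturday.
Next Tuesday: 2009-03-17.
Next Thursday: 2009-03-19.
Next Saturday: 2009-03-21.
The following Tuesday is 2009-03-24.
Next Thursday: 2009-03-26.
The following Saturday is 2009-03-28.
Next Tuesday: 2009-03-31.

2009-03-31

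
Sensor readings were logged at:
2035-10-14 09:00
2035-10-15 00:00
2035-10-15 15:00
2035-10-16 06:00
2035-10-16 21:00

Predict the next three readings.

Spacing: 15, 15, 15, 15 h — constant 15 h.
2035-10-16 21:00 + 15 h = 2035-10-17 12:00.
2035-10-17 12:00 + 15 h = 2035-10-18 03:00.
2035-10-18 03:00 + 15 h = 2035-10-18 18:00.

2035-10-17 12:00, 2035-10-18 03:00, 2035-10-18 18:00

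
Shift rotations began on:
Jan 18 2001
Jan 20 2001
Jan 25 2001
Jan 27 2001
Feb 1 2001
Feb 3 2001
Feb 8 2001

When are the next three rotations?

Feb 10 2001, Feb 15 2001, Feb 17 2001

The gap pattern 2, 5, 2, 5, 2, 5 repeats every 2 events.
These are the Thursdays and Saturdays of each week.
Next Saturday: Feb 10 2001.
Next Thursday: Feb 15 2001.
Next Saturday: Feb 17 2001.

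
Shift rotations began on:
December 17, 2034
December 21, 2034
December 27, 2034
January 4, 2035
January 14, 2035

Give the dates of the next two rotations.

Gaps: 4, 6, 8, 10 days — each gap is 2 larger than the previous one.
Next gap: 12 days. January 14, 2035 + 12 days = January 26, 2035.
Next gap: 14 days. January 26, 2035 + 14 days = February 9, 2035.

January 26, 2035; February 9, 2035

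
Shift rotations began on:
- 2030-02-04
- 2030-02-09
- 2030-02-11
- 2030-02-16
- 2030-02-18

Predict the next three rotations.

The gap pattern 5, 2, 5, 2 repeats every 2 events.
These are the Mondays and Saturdays of each week.
The following Saturday is 2030-02-23.
The following Monday is 2030-02-25.
The following Saturday is 2030-03-02.

2030-02-23, 2030-02-25, 2030-03-02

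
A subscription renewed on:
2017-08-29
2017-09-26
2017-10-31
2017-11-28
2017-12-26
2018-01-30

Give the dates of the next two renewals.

Every date is a Tuesday; gaps 28, 35, 28, 28, 35 days.
Each is the last Tuesday of its month (at least one falls on the 29th or later, ruling out '4th Tuesday').
Last Tuesday of February 2018: 2018-02-27.
March 2018 ends with Tuesday 2018-03-27.

2018-02-27, 2018-03-27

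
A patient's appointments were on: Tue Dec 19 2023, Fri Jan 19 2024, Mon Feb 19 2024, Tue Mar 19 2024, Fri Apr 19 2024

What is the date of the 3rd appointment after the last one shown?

Each date is the 19th; the gaps (31, 31, 29, 31) track the month lengths.
The rule is the 19th of each month.
May 2024: Sun May 19 2024.
Next: June 2024 → Wed Jun 19 2024.
July 2024: Fri Jul 19 2024.

Fri Jul 19 2024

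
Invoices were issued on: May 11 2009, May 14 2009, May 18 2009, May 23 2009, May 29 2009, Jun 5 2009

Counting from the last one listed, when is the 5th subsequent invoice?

Gaps: 3, 4, 5, 6, 7 days — each gap is 1 larger than the previous one.
Next gap: 8 days. Jun 5 2009 + 8 days = Jun 13 2009.
Next gap: 9 days. Jun 13 2009 + 9 days = Jun 22 2009.
Next gap: 10 days. Jun 22 2009 + 10 days = Jul 2 2009.
Next gap: 11 days. Jul 2 2009 + 11 days = Jul 13 2009.
Next gap: 12 days. Jul 13 2009 + 12 days = Jul 25 2009.

Jul 25 2009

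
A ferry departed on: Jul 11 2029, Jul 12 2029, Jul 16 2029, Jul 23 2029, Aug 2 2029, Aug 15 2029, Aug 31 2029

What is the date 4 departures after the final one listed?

The spacing grows by 3 each time: 1, 4, 7, 10, 13, 16 days.
Next gap: 19 days. Aug 31 2029 + 19 days = Sep 19 2029.
Next gap: 22 days. Sep 19 2029 + 22 days = Oct 11 2029.
Next gap: 25 days. Oct 11 2029 + 25 days = Nov 5 2029.
Next gap: 28 days. Nov 5 2029 + 28 days = Dec 3 2029.

Dec 3 2029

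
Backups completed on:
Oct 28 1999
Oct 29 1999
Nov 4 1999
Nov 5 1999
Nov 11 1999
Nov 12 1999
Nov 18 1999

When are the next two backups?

The gap pattern 1, 6, 1, 6, 1, 6 repeats every 2 events.
These are the Thursdays and Fridays of each week.
Next Friday: Nov 19 1999.
The following Thursday is Nov 25 1999.

Nov 19 1999, Nov 25 1999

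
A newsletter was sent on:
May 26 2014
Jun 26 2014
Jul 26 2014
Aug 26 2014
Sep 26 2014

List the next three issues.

Oct 26 2014, Nov 26 2014, Dec 26 2014

Gaps: 31, 30, 31, 31 days — not constant. Every event is on the 26th of the month.
Pattern: the 26th of each month.
Next: October 2014 → Oct 26 2014.
Next: November 2014 → Nov 26 2014.
December 2014: Dec 26 2014.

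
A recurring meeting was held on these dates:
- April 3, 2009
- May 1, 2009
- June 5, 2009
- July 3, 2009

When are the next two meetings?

August 7, 2009; September 4, 2009

All dates are Fridays, 28, 35, 28 days apart.
Specifically, the 1st Friday of each month.
1st Friday of August 2009: August 7, 2009.
1st Friday of September 2009: September 4, 2009.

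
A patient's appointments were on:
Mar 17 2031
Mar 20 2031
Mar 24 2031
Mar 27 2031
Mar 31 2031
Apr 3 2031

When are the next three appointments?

Gaps: 3, 4, 3, 4, 3 days — not constant, but cyclic with period 2.
The events fall on every Monday and Thursday.
The following Monday is Apr 7 2031.
The following Thursday is Apr 10 2031.
Next Monday: Apr 14 2031.

Apr 7 2031, Apr 10 2031, Apr 14 2031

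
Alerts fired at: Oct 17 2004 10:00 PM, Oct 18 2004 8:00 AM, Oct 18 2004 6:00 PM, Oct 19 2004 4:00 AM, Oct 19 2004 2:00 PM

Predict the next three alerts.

Oct 20 2004 12:00 AM, Oct 20 2004 10:00 AM, Oct 20 2004 8:00 PM

The interval is a steady 10 hours (10, 10, 10, 10).
Oct 19 2004 2:00 PM + 10 h = Oct 20 2004 12:00 AM.
Oct 20 2004 12:00 AM + 10 h = Oct 20 2004 10:00 AM.
Oct 20 2004 10:00 AM + 10 h = Oct 20 2004 8:00 PM.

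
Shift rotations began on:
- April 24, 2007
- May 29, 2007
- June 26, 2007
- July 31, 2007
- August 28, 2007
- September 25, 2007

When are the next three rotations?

Every date is a Tuesday; gaps 35, 28, 35, 28, 28 days.
Each is the last Tuesday of its month (at least one falls on the 29th or later, ruling out '4th Tuesday').
Last Tuesday of October 2007: October 30, 2007.
November 2007 ends with Tuesday November 27, 2007.
Last Tuesday of December 2007: December 25, 2007.

October 30, 2007; November 27, 2007; December 25, 2007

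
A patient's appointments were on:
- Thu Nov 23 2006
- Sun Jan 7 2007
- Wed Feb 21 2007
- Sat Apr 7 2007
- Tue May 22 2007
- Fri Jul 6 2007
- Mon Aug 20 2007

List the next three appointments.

Thu Oct 4 2007, Sun Nov 18 2007, Wed Jan 2 2008

Every event comes 45 days after the last (45, 45, 45, 45, 45, 45).
Mon Aug 20 2007 + 45 days = Thu Oct 4 2007.
Thu Oct 4 2007 + 45 days = Sun Nov 18 2007.
Sun Nov 18 2007 + 45 days = Wed Jan 2 2008.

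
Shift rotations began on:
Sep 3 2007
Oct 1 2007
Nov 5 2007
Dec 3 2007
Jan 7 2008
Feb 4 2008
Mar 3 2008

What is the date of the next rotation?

Gaps: 28, 35, 28, 35, 28, 28 days — a mix of 28 and 35. Every date is a Monday.
Each is the 1st Monday of its month.
April 2008 — 1st Monday is Apr 7 2008.

Apr 7 2008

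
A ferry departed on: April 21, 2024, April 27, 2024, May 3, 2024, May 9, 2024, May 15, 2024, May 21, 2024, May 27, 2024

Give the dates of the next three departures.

Every event comes 6 days after the last (6, 6, 6, 6, 6, 6).
May 27, 2024 + 6 days = June 2, 2024.
June 2, 2024 + 6 days = June 8, 2024.
June 8, 2024 + 6 days = June 14, 2024.

June 2, 2024; June 8, 2024; June 14, 2024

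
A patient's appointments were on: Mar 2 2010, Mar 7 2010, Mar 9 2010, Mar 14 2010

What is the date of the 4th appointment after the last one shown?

The gap pattern 5, 2, 5 repeats every 2 events.
These are the Tuesdays and Sundays of each week.
Next Tuesday: Mar 16 2010.
Next Sunday: Mar 21 2010.
The following Tuesday is Mar 23 2010.
Next Sunday: Mar 28 2010.

Mar 28 2010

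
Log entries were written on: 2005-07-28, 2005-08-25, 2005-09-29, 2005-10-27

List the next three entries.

These are Thursdays with 28, 35, 28-day gaps.
Each is the final Thursday of its month — 2005-09-29 is past the 28th, so '4th Thursday' doesn't fit.
November 2005 ends with Thursday 2005-11-24.
Last Thursday of December 2005: 2005-12-29.
January 2006 ends with Thursday 2006-01-26.

2005-11-24, 2005-12-29, 2006-01-26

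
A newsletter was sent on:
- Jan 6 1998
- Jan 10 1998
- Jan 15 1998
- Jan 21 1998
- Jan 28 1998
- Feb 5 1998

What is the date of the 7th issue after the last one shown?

Apr 30 1998

The spacing grows by 1 each time: 4, 5, 6, 7, 8 days.
Next gap: 9 days. Feb 5 1998 + 9 days = Feb 14 1998.
Next gap: 10 days. Feb 14 1998 + 10 days = Feb 24 1998.
Next gap: 11 days. Feb 24 1998 + 11 days = Mar 7 1998.
Next gap: 12 days. Mar 7 1998 + 12 days = Mar 19 1998.
Next gap: 13 days. Mar 19 1998 + 13 days = Apr 1 1998.
Next gap: 14 days. Apr 1 1998 + 14 days = Apr 15 1998.
Next gap: 15 days. Apr 15 1998 + 15 days = Apr 30 1998.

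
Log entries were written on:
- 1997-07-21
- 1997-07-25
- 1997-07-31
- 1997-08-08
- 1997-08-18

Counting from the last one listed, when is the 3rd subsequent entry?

The spacing grows by 2 each time: 4, 6, 8, 10 days.
Next gap: 12 days. 1997-08-18 + 12 days = 1997-08-30.
Next gap: 14 days. 1997-08-30 + 14 days = 1997-09-13.
Next gap: 16 days. 1997-09-13 + 16 days = 1997-09-29.

1997-09-29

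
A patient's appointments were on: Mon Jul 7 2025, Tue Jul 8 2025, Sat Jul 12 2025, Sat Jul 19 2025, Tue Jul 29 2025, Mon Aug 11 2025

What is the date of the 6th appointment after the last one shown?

Tue Dec 30 2025

Intervals are 1, 4, 7, 10, 13 days — an arithmetic progression with common difference 3.
Next gap: 16 days. Mon Aug 11 2025 + 16 days = Wed Aug 27 2025.
Next gap: 19 days. Wed Aug 27 2025 + 19 days = Mon Sep 15 2025.
Next gap: 22 days. Mon Sep 15 2025 + 22 days = Tue Oct 7 2025.
Next gap: 25 days. Tue Oct 7 2025 + 25 days = Sat Nov 1 2025.
Next gap: 28 days. Sat Nov 1 2025 + 28 days = Sat Nov 29 2025.
Next gap: 31 days. Sat Nov 29 2025 + 31 days = Tue Dec 30 2025.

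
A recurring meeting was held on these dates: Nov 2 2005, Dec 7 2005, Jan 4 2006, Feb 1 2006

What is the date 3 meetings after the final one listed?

All dates are Wednesdays, 35, 28, 28 days apart.
Specifically, the 1st Wednesday of each month.
1st Wednesday of March 2006: Mar 1 2006.
April 2006 — 1st Wednesday is Apr 5 2006.
May 2006 — 1st Wednesday is May 3 2006.

May 3 2006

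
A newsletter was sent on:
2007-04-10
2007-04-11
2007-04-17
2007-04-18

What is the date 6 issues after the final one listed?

The gap pattern 1, 6, 1 repeats every 2 events.
These are the Tuesdays and Wednesdays of each week.
Next Tuesday: 2007-04-24.
Next Wednesday: 2007-04-25.
The following Tuesday is 2007-05-01.
The following Wednesday is 2007-05-02.
Next Tuesday: 2007-05-08.
The following Wednesday is 2007-05-09.

2007-05-09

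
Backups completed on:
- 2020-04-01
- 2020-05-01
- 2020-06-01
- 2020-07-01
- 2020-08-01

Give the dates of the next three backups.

2020-09-01, 2020-10-01, 2020-11-01

Gaps: 30, 31, 30, 31 days — not constant. Every event is on the 1st of the month.
Pattern: the 1st of each month.
Next: September 2020 → 2020-09-01.
October 2020: 2020-10-01.
November 2020: 2020-11-01.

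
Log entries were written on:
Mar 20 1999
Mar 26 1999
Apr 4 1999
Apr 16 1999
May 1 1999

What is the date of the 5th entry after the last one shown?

Aug 29 1999

Intervals are 6, 9, 12, 15 days — an arithmetic progression with common difference 3.
Next gap: 18 days. May 1 1999 + 18 days = May 19 1999.
Next gap: 21 days. May 19 1999 + 21 days = Jun 9 1999.
Next gap: 24 days. Jun 9 1999 + 24 days = Jul 3 1999.
Next gap: 27 days. Jul 3 1999 + 27 days = Jul 30 1999.
Next gap: 30 days. Jul 30 1999 + 30 days = Aug 29 1999.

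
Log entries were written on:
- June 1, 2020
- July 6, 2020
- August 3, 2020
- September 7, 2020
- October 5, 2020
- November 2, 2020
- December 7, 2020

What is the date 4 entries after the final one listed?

April 5, 2021

Gaps: 35, 28, 35, 28, 28, 35 days — a mix of 28 and 35. Every date is a Monday.
Each is the 1st Monday of its month.
January 2021 — 1st Monday is January 4, 2021.
February 2021 — 1st Monday is February 1, 2021.
1st Monday of March 2021: March 1, 2021.
April 2021 — 1st Monday is April 5, 2021.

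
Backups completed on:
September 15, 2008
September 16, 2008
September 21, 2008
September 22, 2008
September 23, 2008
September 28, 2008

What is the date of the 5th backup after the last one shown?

October 7, 2008

Every event lands on a Monday or Tuesday or Sunday (gaps cycle 1, 5, 1, 1, 5).
So the schedule is: every Monday, Tuesday and Sunday.
The following Monday is September 29, 2008.
The following Tuesday is September 30, 2008.
Next Sunday: October 5, 2008.
Next Monday: October 6, 2008.
Next Tuesday: October 7, 2008.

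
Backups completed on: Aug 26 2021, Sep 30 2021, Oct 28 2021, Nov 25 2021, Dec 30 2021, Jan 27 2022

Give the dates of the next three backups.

Feb 24 2022, Mar 31 2022, Apr 28 2022

Every date is a Thursday; gaps 35, 28, 28, 35, 28 days.
Each is the last Thursday of its month (at least one falls on the 29th or later, ruling out '4th Thursday').
February 2022 ends with Thursday Feb 24 2022.
March 2022 ends with Thursday Mar 31 2022.
April 2022 ends with Thursday Apr 28 2022.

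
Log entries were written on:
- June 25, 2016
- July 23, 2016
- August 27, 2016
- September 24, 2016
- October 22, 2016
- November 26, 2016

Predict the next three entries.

December 24, 2016; January 28, 2017; February 25, 2017

Gaps: 28, 35, 28, 28, 35 days — a mix of 28 and 35. Every date is a Saturday.
Each is the 4th Saturday of its month.
4th Saturday of December 2016: December 24, 2016.
January 2017 — 4th Saturday is January 28, 2017.
4th Saturday of February 2017: February 25, 2017.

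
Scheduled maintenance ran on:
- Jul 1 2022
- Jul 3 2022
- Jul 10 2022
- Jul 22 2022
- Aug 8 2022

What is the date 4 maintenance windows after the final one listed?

Gaps: 2, 7, 12, 17 days — each gap is 5 larger than the previous one.
Next gap: 22 days. Aug 8 2022 + 22 days = Aug 30 2022.
Next gap: 27 days. Aug 30 2022 + 27 days = Sep 26 2022.
Next gap: 32 days. Sep 26 2022 + 32 days = Oct 28 2022.
Next gap: 37 days. Oct 28 2022 + 37 days = Dec 4 2022.

Dec 4 2022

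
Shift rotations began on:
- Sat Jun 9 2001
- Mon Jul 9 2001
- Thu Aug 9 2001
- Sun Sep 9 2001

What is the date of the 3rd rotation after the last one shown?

Sun Dec 9 2001

The day-of-month is always 9 (30, 31, 31 days between events).
So this recurs on the 9th of each month.
Next: October 2001 → Tue Oct 9 2001.
November 2001: Fri Nov 9 2001.
December 2001: Sun Dec 9 2001.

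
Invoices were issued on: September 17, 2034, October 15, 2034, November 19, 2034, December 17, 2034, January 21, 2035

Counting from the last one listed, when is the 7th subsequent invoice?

August 19, 2035

These are Sundays at 28- or 35-day spacing (28, 35, 28, 35).
The pattern: 3rd Sunday of the month.
February 2035 — 3rd Sunday is February 18, 2035.
3rd Sunday of March 2035: March 18, 2035.
April 2035 — 3rd Sunday is April 15, 2035.
3rd Sunday of May 2035: May 20, 2035.
3rd Sunday of June 2035: June 17, 2035.
July 2035 — 3rd Sunday is July 15, 2035.
3rd Sunday of August 2035: August 19, 2035.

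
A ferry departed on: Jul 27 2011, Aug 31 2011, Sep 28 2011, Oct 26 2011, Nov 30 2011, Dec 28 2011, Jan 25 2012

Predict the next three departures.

Every date is a Wednesday; gaps 35, 28, 28, 35, 28, 28 days.
Each is the last Wednesday of its month (at least one falls on the 29th or later, ruling out '4th Wednesday').
Last Wednesday of February 2012: Feb 29 2012.
Last Wednesday of March 2012: Mar 28 2012.
Last Wednesday of April 2012: Apr 25 2012.

Feb 29 2012, Mar 28 2012, Apr 25 2012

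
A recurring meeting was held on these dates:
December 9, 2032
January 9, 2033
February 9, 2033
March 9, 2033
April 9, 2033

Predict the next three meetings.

May 9, 2033; June 9, 2033; July 9, 2033

Gaps: 31, 31, 28, 31 days — not constant. Every event is on the 9th of the month.
Pattern: the 9th of each month.
Next: May 2033 → May 9, 2033.
June 2033: June 9, 2033.
July 2033: July 9, 2033.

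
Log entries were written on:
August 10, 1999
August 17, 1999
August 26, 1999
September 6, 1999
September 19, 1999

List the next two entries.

Intervals are 7, 9, 11, 13 days — an arithmetic progression with common difference 2.
Next gap: 15 days. September 19, 1999 + 15 days = October 4, 1999.
Next gap: 17 days. October 4, 1999 + 17 days = October 21, 1999.

October 4, 1999; October 21, 1999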